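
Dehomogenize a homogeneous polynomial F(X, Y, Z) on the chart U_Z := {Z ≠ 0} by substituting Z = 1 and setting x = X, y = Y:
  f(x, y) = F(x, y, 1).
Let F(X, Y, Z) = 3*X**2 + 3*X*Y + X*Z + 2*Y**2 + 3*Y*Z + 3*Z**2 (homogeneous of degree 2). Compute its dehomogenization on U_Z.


f(x, y) = 3*x**2 + 3*x*y + x + 2*y**2 + 3*y + 3

On U_Z we set Z = 1. Each monomial c·X^i·Y^j·Z^k in F becomes c·x^i·y^j·1^k = c·x^i·y^j.
Substituting Z = 1: F(X, Y, 1) = 3*x**2 + 3*x*y + x + 2*y**2 + 3*y + 3.
Note: deg(f) ≤ deg(F) = 2; strict inequality happens when F is divisible by Z (lost terms).


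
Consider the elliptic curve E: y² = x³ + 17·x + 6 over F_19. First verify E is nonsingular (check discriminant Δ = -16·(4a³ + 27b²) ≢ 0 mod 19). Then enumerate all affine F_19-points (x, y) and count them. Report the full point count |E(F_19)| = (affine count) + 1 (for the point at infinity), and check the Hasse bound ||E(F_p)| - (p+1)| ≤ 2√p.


Affine points = {(0, 5), (0, 14), (1, 9), (1, 10), (4, 9), (4, 10), (5, 8), (5, 11), (6, 1), (6, 18), (10, 6), (10, 13), (11, 2), (11, 17), (12, 0), (13, 7), (13, 12), (14, 9), (14, 10), (15, 8), (15, 11), (16, 2), (16, 17), (18, 8), (18, 11)}; affine count = 25; |E(F_19)| = 26.

Discriminant check: Δ ∝ 4a³ + 27b² = 4·17³ + 27·6² = 4·4913 + 27·36 ≡ 9 (mod 19). Nonzero ⇒ E is nonsingular.
For each x ∈ F_19, compute rhs = x³ + 17·x + 6 mod 19, then count y ∈ F_19 with y² ≡ rhs.
  x = 0: rhs = 6, matching y values: 5, 14 (2 points).
  x = 1: rhs = 5, matching y values: 9, 10 (2 points).
  x = 2: rhs = 10, matching y values: none (0 points).
  x = 3: rhs = 8, matching y values: none (0 points).
  x = 4: rhs = 5, matching y values: 9, 10 (2 points).
  x = 5: rhs = 7, matching y values: 8, 11 (2 points).
  x = 6: rhs = 1, matching y values: 1, 18 (2 points).
  x = 7: rhs = 12, matching y values: none (0 points).
  x = 8: rhs = 8, matching y values: none (0 points).
  x = 9: rhs = 14, matching y values: none (0 points).
  x = 10: rhs = 17, matching y values: 6, 13 (2 points).
  x = 11: rhs = 4, matching y values: 2, 17 (2 points).
  x = 12: rhs = 0, matching y values: 0 (1 points).
  x = 13: rhs = 11, matching y values: 7, 12 (2 points).
  x = 14: rhs = 5, matching y values: 9, 10 (2 points).
  x = 15: rhs = 7, matching y values: 8, 11 (2 points).
  x = 16: rhs = 4, matching y values: 2, 17 (2 points).
  x = 17: rhs = 2, matching y values: none (0 points).
  x = 18: rhs = 7, matching y values: 8, 11 (2 points).
Total affine count: 25.
Full point count |E(F_19)| = 25 + 1 = 26.
Hasse bound: |26 − (19+1)| = |6| = 6 ≤ 2√19 ≈ 8.7178 ✓.


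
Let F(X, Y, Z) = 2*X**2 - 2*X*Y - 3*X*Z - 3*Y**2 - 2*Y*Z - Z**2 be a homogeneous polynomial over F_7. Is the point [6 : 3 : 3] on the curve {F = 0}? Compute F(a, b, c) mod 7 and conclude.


F(6,3,3) ≡ 5 (mod 7); P is NOT on the curve.

Evaluate F(6, 3, 3) term-by-term (mod 7).
  2*X**2 ↦ 2·36·1·1 = 72
  -2*X*Y ↦ -2·6·3·1 = -36
  -3*X*Z ↦ -3·6·1·3 = -54
  -3*Y**2 ↦ -3·1·9·1 = -27
  -2*Y*Z ↦ -2·1·3·3 = -18
  -Z**2 ↦ -1·1·1·9 = -9
Sum: F(6, 3, 3) = (72) + (-36) + (-54) + (-27) + (-18) + (-9) = -72.
Reducing mod 7: -72 ≡ 5 (mod 7).
Since F(a, b, c) ≡ 5 ≠ 0 (mod 7), P does NOT lie on the curve.


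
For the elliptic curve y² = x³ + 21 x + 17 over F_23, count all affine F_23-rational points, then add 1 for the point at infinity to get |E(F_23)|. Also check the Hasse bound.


Affine points = {(1, 4), (1, 19), (4, 2), (4, 21), (7, 1), (7, 22), (10, 10), (10, 13), (13, 7), (13, 16), (15, 2), (15, 21), (21, 6), (21, 17), (22, 8), (22, 15)}; affine count = 16; |E(F_23)| = 17.

Discriminant check: Δ ∝ 4a³ + 27b² = 4·21³ + 27·17² = 4·9261 + 27·289 ≡ 20 (mod 23). Nonzero ⇒ E is nonsingular.
For each x ∈ F_23, compute rhs = x³ + 21·x + 17 mod 23, then count y ∈ F_23 with y² ≡ rhs.
  x = 0: rhs = 17, matching y values: none (0 points).
  x = 1: rhs = 16, matching y values: 4, 19 (2 points).
  x = 2: rhs = 21, matching y values: none (0 points).
  x = 3: rhs = 15, matching y values: none (0 points).
  x = 4: rhs = 4, matching y values: 2, 21 (2 points).
  x = 5: rhs = 17, matching y values: none (0 points).
  x = 6: rhs = 14, matching y values: none (0 points).
  x = 7: rhs = 1, matching y values: 1, 22 (2 points).
  x = 8: rhs = 7, matching y values: none (0 points).
  x = 9: rhs = 15, matching y values: none (0 points).
  x = 10: rhs = 8, matching y values: 10, 13 (2 points).
  x = 11: rhs = 15, matching y values: none (0 points).
  x = 12: rhs = 19, matching y values: none (0 points).
  x = 13: rhs = 3, matching y values: 7, 16 (2 points).
  x = 14: rhs = 19, matching y values: none (0 points).
  x = 15: rhs = 4, matching y values: 2, 21 (2 points).
  x = 16: rhs = 10, matching y values: none (0 points).
  x = 17: rhs = 20, matching y values: none (0 points).
  x = 18: rhs = 17, matching y values: none (0 points).
  x = 19: rhs = 7, matching y values: none (0 points).
  x = 20: rhs = 19, matching y values: none (0 points).
  x = 21: rhs = 13, matching y values: 6, 17 (2 points).
  x = 22: rhs = 18, matching y values: 8, 15 (2 points).
Total affine count: 16.
Full point count |E(F_23)| = 16 + 1 = 17.
Hasse bound: |17 − (23+1)| = |-7| = 7 ≤ 2√23 ≈ 9.5917 ✓.


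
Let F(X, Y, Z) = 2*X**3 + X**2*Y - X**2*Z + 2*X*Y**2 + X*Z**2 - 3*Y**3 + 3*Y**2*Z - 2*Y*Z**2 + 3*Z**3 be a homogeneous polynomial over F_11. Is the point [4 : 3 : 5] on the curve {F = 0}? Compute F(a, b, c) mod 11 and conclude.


F(4,3,5) ≡ 8 (mod 11); P is NOT on the curve.

Evaluate F(4, 3, 5) term-by-term (mod 11).
  2*X**3 ↦ 2·64·1·1 = 128
  X**2*Y ↦ 1·16·3·1 = 48
  -X**2*Z ↦ -1·16·1·5 = -80
  2*X*Y**2 ↦ 2·4·9·1 = 72
  X*Z**2 ↦ 1·4·1·25 = 100
  -3*Y**3 ↦ -3·1·27·1 = -81
  3*Y**2*Z ↦ 3·1·9·5 = 135
  -2*Y*Z**2 ↦ -2·1·3·25 = -150
  3*Z**3 ↦ 3·1·1·125 = 375
Sum: F(4, 3, 5) = (128) + (48) + (-80) + (72) + (100) + (-81) + (135) + (-150) + (375) = 547.
Reducing mod 11: 547 ≡ 8 (mod 11).
Since F(a, b, c) ≡ 8 ≠ 0 (mod 11), P does NOT lie on the curve.


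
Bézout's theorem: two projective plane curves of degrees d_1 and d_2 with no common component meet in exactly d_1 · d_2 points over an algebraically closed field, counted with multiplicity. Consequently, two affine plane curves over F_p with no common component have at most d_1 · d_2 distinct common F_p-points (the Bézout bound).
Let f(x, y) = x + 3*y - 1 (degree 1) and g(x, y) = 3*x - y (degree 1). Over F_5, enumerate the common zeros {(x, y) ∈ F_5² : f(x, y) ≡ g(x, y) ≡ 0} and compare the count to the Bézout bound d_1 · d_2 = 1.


Common zeros: ∅; count = 0; Bézout bound = 1.

deg(f) = 1, deg(g) = 1, so Bézout bound = 1.
Scan x ∈ F_5. For each x, list the y ∈ F_5 with f(x, y) ≡ 0 and those with g(x, y) ≡ 0 (mod 5); the common zeros in that column are the intersection.
  x = 0: f ≡ 0 at y ∈ {2}; g ≡ 0 at y ∈ {0}; common: ∅.
  x = 1: f ≡ 0 at y ∈ {0}; g ≡ 0 at y ∈ {3}; common: ∅.
  x = 2: f ≡ 0 at y ∈ {3}; g ≡ 0 at y ∈ {1}; common: ∅.
  x = 3: f ≡ 0 at y ∈ {1}; g ≡ 0 at y ∈ {4}; common: ∅.
  x = 4: f ≡ 0 at y ∈ {4}; g ≡ 0 at y ∈ {2}; common: ∅.
Collecting: common zeros = ∅, so the count is 0.
Comparison with the Bézout bound: 0 ≤ 1 = deg(f)·deg(g), as expected for curves with no common component (the affine F_5-count falls short of the bound because intersections may lie at infinity, over extension fields, or carry multiplicity).


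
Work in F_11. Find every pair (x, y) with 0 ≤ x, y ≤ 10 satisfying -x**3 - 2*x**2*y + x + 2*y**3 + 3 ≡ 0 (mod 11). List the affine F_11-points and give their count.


Affine F_11-points: {(0, 5), (2, 7), (2, 8), (3, 7), (4, 3), (4, 5), (5, 1), (5, 9), (7, 1), (8, 1), (8, 5)}; count = 11.

For each of the 121 pairs (x, y) ∈ F_11², evaluate f(x, y) mod 11. Record the zeros.
  x = 0: [0↦3, 1↦5, 2↦8, 3↦2, 4↦10, 5↦0, 6↦6, 7↦7, 8↦4, 9↦9, 10↦1]  zeros at y ∈ {5}
  x = 1: [0↦3, 1↦3, 2↦4, 3↦7, 4↦2, 5↦1, 6↦5, 7↦4, 8↦10, 9↦2, 10↦3]  zeros at y ∈ ∅
  x = 2: [0↦8, 1↦2, 2↦8, 3↦5, 4↦5, 5↦9, 6↦7, 7↦0, 8↦0, 9↦8, 10↦3]  zeros at y ∈ {7, 8}
  x = 3: [0↦1, 1↦7, 2↦3, 3↦1, 4↦2, 5↦7, 6↦6, 7↦0, 8↦1, 9↦10, 10↦6]  zeros at y ∈ {7}
  x = 4: [0↦9, 1↦1, 2↦5, 3↦0, 4↦9, 5↦0, 6↦7, 7↦9, 8↦7, 9↦2, 10↦6]  zeros at y ∈ {3, 5}
  x = 5: [0↦4, 1↦0, 2↦8, 3↦7, 4↦9, 5↦4, 6↦4, 7↦10, 8↦1, 9↦0, 10↦8]  zeros at y ∈ {1, 9}
  x = 6: [0↦2, 1↦9, 2↦6, 3↦5, 4↦7, 5↦2, 6↦2, 7↦8, 8↦10, 9↦9, 10↦6]  zeros at y ∈ ∅
  x = 7: [0↦8, 1↦0, 2↦4, 3↦10, 4↦8, 5↦10, 6↦6, 7↦8, 8↦6, 9↦1, 10↦5]  zeros at y ∈ {1}
  x = 8: [0↦5, 1↦0, 2↦7, 3↦5, 4↦6, 5↦0, 6↦10, 7↦4, 8↦5, 9↦3, 10↦10]  zeros at y ∈ {1, 5}
  x = 9: [0↦9, 1↦3, 2↦9, 3↦6, 4↦6, 5↦10, 6↦8, 7↦1, 8↦1, 9↦9, 10↦4]  zeros at y ∈ ∅
  x = 10: [0↦3, 1↦3, 2↦4, 3↦7, 4↦2, 5↦1, 6↦5, 7↦4, 8↦10, 9↦2, 10↦3]  zeros at y ∈ ∅
Collecting zeros: affine points = {(0, 5), (2, 7), (2, 8), (3, 7), (4, 3), (4, 5), (5, 1), (5, 9), (7, 1), (8, 1), (8, 5)}.
Total count |C(F_11)_aff| = 11.


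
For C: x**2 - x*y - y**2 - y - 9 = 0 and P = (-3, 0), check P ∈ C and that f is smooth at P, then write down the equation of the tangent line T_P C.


Tangent line at P: -6*x + 2*y - 18 = 0.

Step 1: f(-3, 0) = 0, so P lies on C.
Step 2: partial derivatives
  f_x(x, y) = 2*x - y, f_y(x, y) = -x - 2*y - 1.
  f_x(P) = -6, f_y(P) = 2 (gradient nonzero, so P is smooth).
Step 3: tangent line at P: -6·(x − -3) + 2·(y − 0) = 0.
Expanding: -6*x + 2*y - 18 = 0.


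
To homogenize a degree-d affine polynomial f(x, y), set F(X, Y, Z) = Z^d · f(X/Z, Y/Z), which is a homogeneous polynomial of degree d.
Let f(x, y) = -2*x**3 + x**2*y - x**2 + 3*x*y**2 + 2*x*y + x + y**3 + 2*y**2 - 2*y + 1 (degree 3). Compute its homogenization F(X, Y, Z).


F(X, Y, Z) = -2*X**3 + X**2*Y - X**2*Z + 3*X*Y**2 + 2*X*Y*Z + X*Z**2 + Y**3 + 2*Y**2*Z - 2*Y*Z**2 + Z**3

deg(f) = 3.
Substitute x = X/Z, y = Y/Z into f, then multiply by Z^3.
  monomial -2·x^3·y^0 ↦ -2·X^3·Y^0·Z^0.
  monomial 1·x^2·y^1 ↦ 1·X^2·Y^1·Z^0.
  monomial -1·x^2·y^0 ↦ -1·X^2·Y^0·Z^1.
  monomial 3·x^1·y^2 ↦ 3·X^1·Y^2·Z^0.
  monomial 2·x^1·y^1 ↦ 2·X^1·Y^1·Z^1.
  monomial 1·x^1·y^0 ↦ 1·X^1·Y^0·Z^2.
  monomial 1·x^0·y^3 ↦ 1·X^0·Y^3·Z^0.
  monomial 2·x^0·y^2 ↦ 2·X^0·Y^2·Z^1.
  monomial -2·x^0·y^1 ↦ -2·X^0·Y^1·Z^2.
  monomial 1·x^0·y^0 ↦ 1·X^0·Y^0·Z^3.
Collecting: F(X, Y, Z) = -2*X**3 + X**2*Y - X**2*Z + 3*X*Y**2 + 2*X*Y*Z + X*Z**2 + Y**3 + 2*Y**2*Z - 2*Y*Z**2 + Z**3.


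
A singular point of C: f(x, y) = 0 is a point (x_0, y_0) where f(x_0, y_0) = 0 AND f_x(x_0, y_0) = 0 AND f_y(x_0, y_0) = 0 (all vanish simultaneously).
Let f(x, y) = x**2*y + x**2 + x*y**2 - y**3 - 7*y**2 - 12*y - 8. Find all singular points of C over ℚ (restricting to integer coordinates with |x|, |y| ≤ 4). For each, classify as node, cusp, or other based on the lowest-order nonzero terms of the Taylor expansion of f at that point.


Singular points: {(2, -2)}; classification: node.

Compute partial derivatives:
  f_x = 2*x*y + 2*x + y**2.
  f_y = x**2 + 2*x*y - 3*y**2 - 14*y - 12.
Scan x_0 ∈ {−4, ..., 4}. For each x_0, f_y(x_0, y) is a polynomial in y; find its integer roots y ∈ {−4, ..., 4}, then test f_x and f at those candidates.
  x = -4: f_y(-4, y) = -3*y**2 - 22*y + 4; no integer root y with |y| ≤ 4.
  x = -3: f_y(-3, y) = -3*y**2 - 20*y - 3; no integer root y with |y| ≤ 4.
  x = -2: f_y(-2, y) = -3*y**2 - 18*y - 8; no integer root y with |y| ≤ 4.
  x = -1: f_y(-1, y) = -3*y**2 - 16*y - 11; no integer root y with |y| ≤ 4.
  x = 0: f_y(0, y) = -3*y**2 - 14*y - 12; no integer root y with |y| ≤ 4.
  x = 1: f_y(1, y) = -3*y**2 - 12*y - 11; no integer root y with |y| ≤ 4.
  x = 2: f_y(2, y) = -3*y**2 - 10*y - 8; vanishes at y ∈ {-2}. (2, -2): f_x = 0, f = 0 — SINGULAR.
  x = 3: f_y(3, y) = -3*y**2 - 8*y - 3; no integer root y with |y| ≤ 4.
  x = 4: f_y(4, y) = -3*y**2 - 6*y + 4; no integer root y with |y| ≤ 4.
Only singular point on the grid: (2, -2).
Classify: substitute x = 2 + u, y = -2 + v and expand: f = u**2*v - u**2 + u*v**2 - v**3 + v**2.
No constant or linear terms (consistent with a singular point). Quadratic part: -u**2 + v**2. Cubic part: u**2*v + u*v**2 - v**3.
The quadratic part v**2 - u**2 = (v − u)(v + u) splits into two distinct linear factors, so there are two distinct tangent lines y − -2 = ±(x − 2) — this is a node (ordinary double point).
Classification: node.


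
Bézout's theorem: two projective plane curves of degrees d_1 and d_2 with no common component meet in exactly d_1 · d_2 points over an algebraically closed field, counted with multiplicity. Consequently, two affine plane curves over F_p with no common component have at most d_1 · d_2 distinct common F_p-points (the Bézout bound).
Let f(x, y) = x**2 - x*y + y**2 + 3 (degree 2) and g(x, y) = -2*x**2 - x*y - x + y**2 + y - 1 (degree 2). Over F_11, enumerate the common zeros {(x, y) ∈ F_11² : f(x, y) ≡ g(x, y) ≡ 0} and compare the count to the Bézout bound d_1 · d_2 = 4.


Common zeros: {(6, 8), (8, 6), (9, 3)}; count = 3; Bézout bound = 4.

deg(f) = 2, deg(g) = 2, so Bézout bound = 4.
Scan x ∈ F_11. For each x, list the y ∈ F_11 with f(x, y) ≡ 0 and those with g(x, y) ≡ 0 (mod 11); the common zeros in that column are the intersection.
  x = 0: f ≡ 0 at y ∈ ∅; g ≡ 0 at y ∈ {3, 7}; common: ∅.
  x = 1: f ≡ 0 at y ∈ ∅; g ≡ 0 at y ∈ {2, 9}; common: ∅.
  x = 2: f ≡ 0 at y ∈ {5, 8}; g ≡ 0 at y ∈ {0, 1}; common: ∅.
  x = 3: f ≡ 0 at y ∈ {5, 9}; g ≡ 0 at y ∈ {0, 2}; common: ∅.
  x = 4: f ≡ 0 at y ∈ ∅; g ≡ 0 at y ∈ {4, 10}; common: ∅.
  x = 5: f ≡ 0 at y ∈ {2, 3}; g ≡ 0 at y ∈ {6, 9}; common: ∅.
  x = 6: f ≡ 0 at y ∈ {8, 9}; g ≡ 0 at y ∈ {8}; common: {8}.
  x = 7: f ≡ 0 at y ∈ ∅; g ≡ 0 at y ∈ {7, 10}; common: ∅.
  x = 8: f ≡ 0 at y ∈ {2, 6}; g ≡ 0 at y ∈ {1, 6}; common: {6}.
  x = 9: f ≡ 0 at y ∈ {3, 6}; g ≡ 0 at y ∈ {3, 5}; common: {3}.
  x = 10: f ≡ 0 at y ∈ ∅; g ≡ 0 at y ∈ {4, 5}; common: ∅.
Collecting: common zeros = {(6, 8), (8, 6), (9, 3)}, so the count is 3.
Comparison with the Bézout bound: 3 ≤ 4 = deg(f)·deg(g), as expected for curves with no common component (the affine F_11-count falls short of the bound because intersections may lie at infinity, over extension fields, or carry multiplicity).


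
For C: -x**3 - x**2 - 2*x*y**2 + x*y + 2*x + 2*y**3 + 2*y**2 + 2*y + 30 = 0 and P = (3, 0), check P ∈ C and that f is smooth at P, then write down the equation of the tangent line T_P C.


Tangent line at P: -31*x + 5*y + 93 = 0.

Step 1: f(3, 0) = 0, so P lies on C.
Step 2: partial derivatives
  f_x(x, y) = -3*x**2 - 2*x - 2*y**2 + y + 2, f_y(x, y) = -4*x*y + x + 6*y**2 + 4*y + 2.
  f_x(P) = -31, f_y(P) = 5 (gradient nonzero, so P is smooth).
Step 3: tangent line at P: -31·(x − 3) + 5·(y − 0) = 0.
Expanding: -31*x + 5*y + 93 = 0.


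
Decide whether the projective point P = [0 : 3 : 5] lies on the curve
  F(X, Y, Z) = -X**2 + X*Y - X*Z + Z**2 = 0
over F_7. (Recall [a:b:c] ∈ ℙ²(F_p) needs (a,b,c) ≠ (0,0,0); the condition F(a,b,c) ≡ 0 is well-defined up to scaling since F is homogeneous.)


F(0,3,5) ≡ 4 (mod 7); P is NOT on the curve.

Evaluate F(0, 3, 5) term-by-term (mod 7).
  -X**2 ↦ -1·0·1·1 = 0
  X*Y ↦ 1·0·3·1 = 0
  -X*Z ↦ -1·0·1·5 = 0
  Z**2 ↦ 1·1·1·25 = 25
Sum: F(0, 3, 5) = (0) + (0) + (0) + (25) = 25.
Reducing mod 7: 25 ≡ 4 (mod 7).
Since F(a, b, c) ≡ 4 ≠ 0 (mod 7), P does NOT lie on the curve.


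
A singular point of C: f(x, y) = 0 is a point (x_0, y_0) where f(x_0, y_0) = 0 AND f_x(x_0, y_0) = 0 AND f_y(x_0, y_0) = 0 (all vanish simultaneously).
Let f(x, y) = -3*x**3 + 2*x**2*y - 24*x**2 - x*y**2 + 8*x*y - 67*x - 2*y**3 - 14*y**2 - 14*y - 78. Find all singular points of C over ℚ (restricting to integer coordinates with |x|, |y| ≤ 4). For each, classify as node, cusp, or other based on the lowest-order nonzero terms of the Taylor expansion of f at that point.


Singular points: {(-3, -2)}; classification: node.

Compute partial derivatives:
  f_x = -9*x**2 + 4*x*y - 48*x - y**2 + 8*y - 67.
  f_y = 2*x**2 - 2*x*y + 8*x - 6*y**2 - 28*y - 14.
Scan x_0 ∈ {−4, ..., 4}. For each x_0, f_y(x_0, y) is a polynomial in y; find its integer roots y ∈ {−4, ..., 4}, then test f_x and f at those candidates.
  x = -4: f_y(-4, y) = -6*y**2 - 20*y - 14; vanishes at y ∈ {-1}. (-4, -1): f_x = -12 ≠ 0.
  x = -3: f_y(-3, y) = -6*y**2 - 22*y - 20; vanishes at y ∈ {-2}. (-3, -2): f_x = 0, f = 0 — SINGULAR.
  x = -2: f_y(-2, y) = -6*y**2 - 24*y - 22; no integer root y with |y| ≤ 4.
  x = -1: f_y(-1, y) = -6*y**2 - 26*y - 20; vanishes at y ∈ {-1}. (-1, -1): f_x = -33 ≠ 0.
  x = 0: f_y(0, y) = -6*y**2 - 28*y - 14; no integer root y with |y| ≤ 4.
  x = 1: f_y(1, y) = -6*y**2 - 30*y - 4; no integer root y with |y| ≤ 4.
  x = 2: f_y(2, y) = -6*y**2 - 32*y + 10; no integer root y with |y| ≤ 4.
  x = 3: f_y(3, y) = -6*y**2 - 34*y + 28; no integer root y with |y| ≤ 4.
  x = 4: f_y(4, y) = -6*y**2 - 36*y + 50; no integer root y with |y| ≤ 4.
Only singular point on the grid: (-3, -2).
Classify: substitute x = -3 + u, y = -2 + v and expand: f = -3*u**3 + 2*u**2*v - u**2 - u*v**2 - 2*v**3 + v**2.
No constant or linear terms (consistent with a singular point). Quadratic part: -u**2 + v**2. Cubic part: -3*u**3 + 2*u**2*v - u*v**2 - 2*v**3.
The quadratic part v**2 - u**2 = (v − u)(v + u) splits into two distinct linear factors, so there are two distinct tangent lines y − -2 = ±(x − -3) — this is a node (ordinary double point).
Classification: node.


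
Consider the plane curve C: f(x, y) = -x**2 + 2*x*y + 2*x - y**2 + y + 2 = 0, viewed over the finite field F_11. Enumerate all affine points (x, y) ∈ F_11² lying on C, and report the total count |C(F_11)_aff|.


Affine F_11-points: {(0, 2), (0, 10), (2, 8), (3, 3), (3, 4), (5, 3), (5, 8), (6, 0), (6, 2), (7, 0), (7, 4)}; count = 11.

For each of the 121 pairs (x, y) ∈ F_11², evaluate f(x, y) mod 11. Record the zeros.
  x = 0: [0↦2, 1↦2, 2↦0, 3↦7, 4↦1, 5↦4, 6↦5, 7↦4, 8↦1, 9↦7, 10↦0]  zeros at y ∈ {2, 10}
  x = 1: [0↦3, 1↦5, 2↦5, 3↦3, 4↦10, 5↦4, 6↦7, 7↦8, 8↦7, 9↦4, 10↦10]  zeros at y ∈ ∅
  x = 2: [0↦2, 1↦6, 2↦8, 3↦8, 4↦6, 5↦2, 6↦7, 7↦10, 8↦0, 9↦10, 10↦7]  zeros at y ∈ {8}
  x = 3: [0↦10, 1↦5, 2↦9, 3↦0, 4↦0, 5↦9, 6↦5, 7↦10, 8↦2, 9↦3, 10↦2]  zeros at y ∈ {3, 4}
  x = 4: [0↦5, 1↦2, 2↦8, 3↦1, 4↦3, 5↦3, 6↦1, 7↦8, 8↦2, 9↦5, 10↦6]  zeros at y ∈ ∅
  x = 5: [0↦9, 1↦8, 2↦5, 3↦0, 4↦4, 5↦6, 6↦6, 7↦4, 8↦0, 9↦5, 10↦8]  zeros at y ∈ {3, 8}
  x = 6: [0↦0, 1↦1, 2↦0, 3↦8, 4↦3, 5↦7, 6↦9, 7↦9, 8↦7, 9↦3, 10↦8]  zeros at y ∈ {0, 2}
  x = 7: [0↦0, 1↦3, 2↦4, 3↦3, 4↦0, 5↦6, 6↦10, 7↦1, 8↦1, 9↦10, 10↦6]  zeros at y ∈ {0, 4}
  x = 8: [0↦9, 1↦3, 2↦6, 3↦7, 4↦6, 5↦3, 6↦9, 7↦2, 8↦4, 9↦4, 10↦2]  zeros at y ∈ ∅
  x = 9: [0↦5, 1↦1, 2↦6, 3↦9, 4↦10, 5↦9, 6↦6, 7↦1, 8↦5, 9↦7, 10↦7]  zeros at y ∈ ∅
  x = 10: [0↦10, 1↦8, 2↦4, 3↦9, 4↦1, 5↦2, 6↦1, 7↦9, 8↦4, 9↦8, 10↦10]  zeros at y ∈ ∅
Collecting zeros: affine points = {(0, 2), (0, 10), (2, 8), (3, 3), (3, 4), (5, 3), (5, 8), (6, 0), (6, 2), (7, 0), (7, 4)}.
Total count |C(F_11)_aff| = 11.


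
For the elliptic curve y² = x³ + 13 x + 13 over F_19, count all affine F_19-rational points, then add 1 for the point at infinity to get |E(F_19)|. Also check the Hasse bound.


Affine points = {(2, 3), (2, 16), (9, 2), (9, 17), (11, 9), (11, 10), (12, 4), (12, 15), (13, 2), (13, 17), (15, 7), (15, 12), (16, 2), (16, 17), (17, 6), (17, 13)}; affine count = 16; |E(F_19)| = 17.

Discriminant check: Δ ∝ 4a³ + 27b² = 4·13³ + 27·13² = 4·2197 + 27·169 ≡ 13 (mod 19). Nonzero ⇒ E is nonsingular.
For each x ∈ F_19, compute rhs = x³ + 13·x + 13 mod 19, then count y ∈ F_19 with y² ≡ rhs.
  x = 0: rhs = 13, matching y values: none (0 points).
  x = 1: rhs = 8, matching y values: none (0 points).
  x = 2: rhs = 9, matching y values: 3, 16 (2 points).
  x = 3: rhs = 3, matching y values: none (0 points).
  x = 4: rhs = 15, matching y values: none (0 points).
  x = 5: rhs = 13, matching y values: none (0 points).
  x = 6: rhs = 3, matching y values: none (0 points).
  x = 7: rhs = 10, matching y values: none (0 points).
  x = 8: rhs = 2, matching y values: none (0 points).
  x = 9: rhs = 4, matching y values: 2, 17 (2 points).
  x = 10: rhs = 3, matching y values: none (0 points).
  x = 11: rhs = 5, matching y values: 9, 10 (2 points).
  x = 12: rhs = 16, matching y values: 4, 15 (2 points).
  x = 13: rhs = 4, matching y values: 2, 17 (2 points).
  x = 14: rhs = 13, matching y values: none (0 points).
  x = 15: rhs = 11, matching y values: 7, 12 (2 points).
  x = 16: rhs = 4, matching y values: 2, 17 (2 points).
  x = 17: rhs = 17, matching y values: 6, 13 (2 points).
  x = 18: rhs = 18, matching y values: none (0 points).
Total affine count: 16.
Full point count |E(F_19)| = 16 + 1 = 17.
Hasse bound: |17 − (19+1)| = |-3| = 3 ≤ 2√19 ≈ 8.7178 ✓.


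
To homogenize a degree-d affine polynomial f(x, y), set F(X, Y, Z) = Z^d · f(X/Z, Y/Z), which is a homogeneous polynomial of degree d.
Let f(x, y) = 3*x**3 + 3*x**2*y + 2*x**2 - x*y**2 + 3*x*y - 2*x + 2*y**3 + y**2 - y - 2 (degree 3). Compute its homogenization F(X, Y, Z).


F(X, Y, Z) = 3*X**3 + 3*X**2*Y + 2*X**2*Z - X*Y**2 + 3*X*Y*Z - 2*X*Z**2 + 2*Y**3 + Y**2*Z - Y*Z**2 - 2*Z**3

deg(f) = 3.
Substitute x = X/Z, y = Y/Z into f, then multiply by Z^3.
  monomial 3·x^3·y^0 ↦ 3·X^3·Y^0·Z^0.
  monomial 3·x^2·y^1 ↦ 3·X^2·Y^1·Z^0.
  monomial 2·x^2·y^0 ↦ 2·X^2·Y^0·Z^1.
  monomial -1·x^1·y^2 ↦ -1·X^1·Y^2·Z^0.
  monomial 3·x^1·y^1 ↦ 3·X^1·Y^1·Z^1.
  monomial -2·x^1·y^0 ↦ -2·X^1·Y^0·Z^2.
  monomial 2·x^0·y^3 ↦ 2·X^0·Y^3·Z^0.
  monomial 1·x^0·y^2 ↦ 1·X^0·Y^2·Z^1.
  monomial -1·x^0·y^1 ↦ -1·X^0·Y^1·Z^2.
  monomial -2·x^0·y^0 ↦ -2·X^0·Y^0·Z^3.
Collecting: F(X, Y, Z) = 3*X**3 + 3*X**2*Y + 2*X**2*Z - X*Y**2 + 3*X*Y*Z - 2*X*Z**2 + 2*Y**3 + Y**2*Z - Y*Z**2 - 2*Z**3.


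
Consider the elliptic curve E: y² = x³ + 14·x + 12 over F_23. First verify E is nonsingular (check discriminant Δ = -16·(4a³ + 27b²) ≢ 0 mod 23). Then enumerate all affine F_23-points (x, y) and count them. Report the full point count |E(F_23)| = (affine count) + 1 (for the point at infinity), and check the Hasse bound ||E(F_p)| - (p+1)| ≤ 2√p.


Affine points = {(0, 9), (0, 14), (1, 2), (1, 21), (2, 5), (2, 18), (3, 9), (3, 14), (5, 0), (6, 6), (6, 17), (7, 4), (7, 19), (9, 4), (9, 19), (10, 5), (10, 18), (11, 5), (11, 18), (14, 10), (14, 13), (15, 3), (15, 20), (16, 10), (16, 13), (18, 1), (18, 22), (20, 9), (20, 14)}; affine count = 29; |E(F_23)| = 30.

Discriminant check: Δ ∝ 4a³ + 27b² = 4·14³ + 27·12² = 4·2744 + 27·144 ≡ 6 (mod 23). Nonzero ⇒ E is nonsingular.
For each x ∈ F_23, compute rhs = x³ + 14·x + 12 mod 23, then count y ∈ F_23 with y² ≡ rhs.
  x = 0: rhs = 12, matching y values: 9, 14 (2 points).
  x = 1: rhs = 4, matching y values: 2, 21 (2 points).
  x = 2: rhs = 2, matching y values: 5, 18 (2 points).
  x = 3: rhs = 12, matching y values: 9, 14 (2 points).
  x = 4: rhs = 17, matching y values: none (0 points).
  x = 5: rhs = 0, matching y values: 0 (1 points).
  x = 6: rhs = 13, matching y values: 6, 17 (2 points).
  x = 7: rhs = 16, matching y values: 4, 19 (2 points).
  x = 8: rhs = 15, matching y values: none (0 points).
  x = 9: rhs = 16, matching y values: 4, 19 (2 points).
  x = 10: rhs = 2, matching y values: 5, 18 (2 points).
  x = 11: rhs = 2, matching y values: 5, 18 (2 points).
  x = 12: rhs = 22, matching y values: none (0 points).
  x = 13: rhs = 22, matching y values: none (0 points).
  x = 14: rhs = 8, matching y values: 10, 13 (2 points).
  x = 15: rhs = 9, matching y values: 3, 20 (2 points).
  x = 16: rhs = 8, matching y values: 10, 13 (2 points).
  x = 17: rhs = 11, matching y values: none (0 points).
  x = 18: rhs = 1, matching y values: 1, 22 (2 points).
  x = 19: rhs = 7, matching y values: none (0 points).
  x = 20: rhs = 12, matching y values: 9, 14 (2 points).
  x = 21: rhs = 22, matching y values: none (0 points).
  x = 22: rhs = 20, matching y values: none (0 points).
Total affine count: 29.
Full point count |E(F_23)| = 29 + 1 = 30.
Hasse bound: |30 − (23+1)| = |6| = 6 ≤ 2√23 ≈ 9.5917 ✓.


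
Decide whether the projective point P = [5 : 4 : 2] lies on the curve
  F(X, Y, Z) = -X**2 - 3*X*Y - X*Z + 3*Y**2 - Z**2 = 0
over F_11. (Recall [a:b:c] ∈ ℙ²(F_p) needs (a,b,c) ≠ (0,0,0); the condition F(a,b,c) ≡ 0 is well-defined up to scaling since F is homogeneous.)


F(5,4,2) ≡ 4 (mod 11); P is NOT on the curve.

Evaluate F(5, 4, 2) term-by-term (mod 11).
  -X**2 ↦ -1·25·1·1 = -25
  -3*X*Y ↦ -3·5·4·1 = -60
  -X*Z ↦ -1·5·1·2 = -10
  3*Y**2 ↦ 3·1·16·1 = 48
  -Z**2 ↦ -1·1·1·4 = -4
Sum: F(5, 4, 2) = (-25) + (-60) + (-10) + (48) + (-4) = -51.
Reducing mod 11: -51 ≡ 4 (mod 11).
Since F(a, b, c) ≡ 4 ≠ 0 (mod 11), P does NOT lie on the curve.


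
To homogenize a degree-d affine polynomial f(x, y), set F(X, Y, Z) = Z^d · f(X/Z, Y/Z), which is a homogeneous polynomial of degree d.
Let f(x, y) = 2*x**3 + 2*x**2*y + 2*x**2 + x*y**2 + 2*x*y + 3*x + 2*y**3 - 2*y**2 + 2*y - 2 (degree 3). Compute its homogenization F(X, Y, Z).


F(X, Y, Z) = 2*X**3 + 2*X**2*Y + 2*X**2*Z + X*Y**2 + 2*X*Y*Z + 3*X*Z**2 + 2*Y**3 - 2*Y**2*Z + 2*Y*Z**2 - 2*Z**3

deg(f) = 3.
Substitute x = X/Z, y = Y/Z into f, then multiply by Z^3.
  monomial 2·x^3·y^0 ↦ 2·X^3·Y^0·Z^0.
  monomial 2·x^2·y^1 ↦ 2·X^2·Y^1·Z^0.
  monomial 2·x^2·y^0 ↦ 2·X^2·Y^0·Z^1.
  monomial 1·x^1·y^2 ↦ 1·X^1·Y^2·Z^0.
  monomial 2·x^1·y^1 ↦ 2·X^1·Y^1·Z^1.
  monomial 3·x^1·y^0 ↦ 3·X^1·Y^0·Z^2.
  monomial 2·x^0·y^3 ↦ 2·X^0·Y^3·Z^0.
  monomial -2·x^0·y^2 ↦ -2·X^0·Y^2·Z^1.
  monomial 2·x^0·y^1 ↦ 2·X^0·Y^1·Z^2.
  monomial -2·x^0·y^0 ↦ -2·X^0·Y^0·Z^3.
Collecting: F(X, Y, Z) = 2*X**3 + 2*X**2*Y + 2*X**2*Z + X*Y**2 + 2*X*Y*Z + 3*X*Z**2 + 2*Y**3 - 2*Y**2*Z + 2*Y*Z**2 - 2*Z**3.


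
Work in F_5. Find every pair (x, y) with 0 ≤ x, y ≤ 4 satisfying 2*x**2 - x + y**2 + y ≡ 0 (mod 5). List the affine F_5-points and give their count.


Affine F_5-points: {(0, 0), (0, 4), (3, 0), (3, 4), (4, 1), (4, 3)}; count = 6.

For each of the 25 pairs (x, y) ∈ F_5², evaluate f(x, y) mod 5. Record the zeros.
  x = 0: [0↦0, 1↦2, 2↦1, 3↦2, 4↦0]  zeros at y ∈ {0, 4}
  x = 1: [0↦1, 1↦3, 2↦2, 3↦3, 4↦1]  zeros at y ∈ ∅
  x = 2: [0↦1, 1↦3, 2↦2, 3↦3, 4↦1]  zeros at y ∈ ∅
  x = 3: [0↦0, 1↦2, 2↦1, 3↦2, 4↦0]  zeros at y ∈ {0, 4}
  x = 4: [0↦3, 1↦0, 2↦4, 3↦0, 4↦3]  zeros at y ∈ {1, 3}
Collecting zeros: affine points = {(0, 0), (0, 4), (3, 0), (3, 4), (4, 1), (4, 3)}.
Total count |C(F_5)_aff| = 6.


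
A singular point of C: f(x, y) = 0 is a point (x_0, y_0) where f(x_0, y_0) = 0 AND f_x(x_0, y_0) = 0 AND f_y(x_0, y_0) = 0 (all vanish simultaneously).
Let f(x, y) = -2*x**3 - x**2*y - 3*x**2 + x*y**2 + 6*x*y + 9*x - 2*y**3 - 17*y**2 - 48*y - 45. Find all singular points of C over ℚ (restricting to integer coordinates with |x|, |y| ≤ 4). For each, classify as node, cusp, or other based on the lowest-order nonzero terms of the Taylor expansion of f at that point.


Singular points: {(0, -3)}; classification: cusp.

Compute partial derivatives:
  f_x = -6*x**2 - 2*x*y - 6*x + y**2 + 6*y + 9.
  f_y = -x**2 + 2*x*y + 6*x - 6*y**2 - 34*y - 48.
Scan x_0 ∈ {−4, ..., 4}. For each x_0, f_y(x_0, y) is a polynomial in y; find its integer roots y ∈ {−4, ..., 4}, then test f_x and f at those candidates.
  x = -4: f_y(-4, y) = -6*y**2 - 42*y - 88; no integer root y with |y| ≤ 4.
  x = -3: f_y(-3, y) = -6*y**2 - 40*y - 75; no integer root y with |y| ≤ 4.
  x = -2: f_y(-2, y) = -6*y**2 - 38*y - 64; no integer root y with |y| ≤ 4.
  x = -1: f_y(-1, y) = -6*y**2 - 36*y - 55; no integer root y with |y| ≤ 4.
  x = 0: f_y(0, y) = -6*y**2 - 34*y - 48; vanishes at y ∈ {-3}. (0, -3): f_x = 0, f = 0 — SINGULAR.
  x = 1: f_y(1, y) = -6*y**2 - 32*y - 43; no integer root y with |y| ≤ 4.
  x = 2: f_y(2, y) = -6*y**2 - 30*y - 40; no integer root y with |y| ≤ 4.
  x = 3: f_y(3, y) = -6*y**2 - 28*y - 39; no integer root y with |y| ≤ 4.
  x = 4: f_y(4, y) = -6*y**2 - 26*y - 40; no integer root y with |y| ≤ 4.
Only singular point on the grid: (0, -3).
Classify: substitute x = 0 + u, y = -3 + v and expand: f = -2*u**3 - u**2*v + u*v**2 - 2*v**3 + v**2.
No constant or linear terms (consistent with a singular point). Quadratic part: v**2. Cubic part: -2*u**3 - u**2*v + u*v**2 - 2*v**3.
The quadratic part v**2 is a perfect square, so there is a single (double) tangent line v = 0, i.e. y = -3. Restricting the cubic part to that line (v = 0) leaves -2*u**3 ≠ 0, so f is not divisible by v and the branch is v² ≈ 2*u**3 to lowest order — this is a cusp.
Classification: cusp.


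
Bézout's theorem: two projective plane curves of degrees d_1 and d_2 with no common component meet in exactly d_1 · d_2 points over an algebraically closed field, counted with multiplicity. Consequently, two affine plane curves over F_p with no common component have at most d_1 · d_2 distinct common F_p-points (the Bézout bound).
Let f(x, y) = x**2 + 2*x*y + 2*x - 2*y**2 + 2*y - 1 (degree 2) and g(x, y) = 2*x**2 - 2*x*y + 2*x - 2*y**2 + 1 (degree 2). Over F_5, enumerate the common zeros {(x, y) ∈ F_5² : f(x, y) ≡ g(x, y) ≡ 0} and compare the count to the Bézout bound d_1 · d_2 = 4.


Common zeros: ∅; count = 0; Bézout bound = 4.

deg(f) = 2, deg(g) = 2, so Bézout bound = 4.
Scan x ∈ F_5. For each x, list the y ∈ F_5 with f(x, y) ≡ 0 and those with g(x, y) ≡ 0 (mod 5); the common zeros in that column are the intersection.
  x = 0: f ≡ 0 at y ∈ {2, 4}; g ≡ 0 at y ∈ ∅; common: ∅.
  x = 1: f ≡ 0 at y ∈ ∅; g ≡ 0 at y ∈ {0, 4}; common: ∅.
  x = 2: f ≡ 0 at y ∈ ∅; g ≡ 0 at y ∈ {4}; common: ∅.
  x = 3: f ≡ 0 at y ∈ {1, 3}; g ≡ 0 at y ∈ {0, 2}; common: ∅.
  x = 4: f ≡ 0 at y ∈ {2, 3}; g ≡ 0 at y ∈ ∅; common: ∅.
Collecting: common zeros = ∅, so the count is 0.
Comparison with the Bézout bound: 0 ≤ 4 = deg(f)·deg(g), as expected for curves with no common component (the affine F_5-count falls short of the bound because intersections may lie at infinity, over extension fields, or carry multiplicity).


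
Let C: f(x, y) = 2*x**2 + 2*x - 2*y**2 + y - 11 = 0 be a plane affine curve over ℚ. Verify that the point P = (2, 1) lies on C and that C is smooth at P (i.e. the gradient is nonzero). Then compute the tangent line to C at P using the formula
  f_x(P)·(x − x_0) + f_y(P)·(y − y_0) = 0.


Tangent line at P: 10*x - 3*y - 17 = 0.

Step 1: f(2, 1) = 0, so P lies on C.
Step 2: partial derivatives
  f_x(x, y) = 4*x + 2, f_y(x, y) = 1 - 4*y.
  f_x(P) = 10, f_y(P) = -3 (gradient nonzero, so P is smooth).
Step 3: tangent line at P: 10·(x − 2) + -3·(y − 1) = 0.
Expanding: 10*x - 3*y - 17 = 0.


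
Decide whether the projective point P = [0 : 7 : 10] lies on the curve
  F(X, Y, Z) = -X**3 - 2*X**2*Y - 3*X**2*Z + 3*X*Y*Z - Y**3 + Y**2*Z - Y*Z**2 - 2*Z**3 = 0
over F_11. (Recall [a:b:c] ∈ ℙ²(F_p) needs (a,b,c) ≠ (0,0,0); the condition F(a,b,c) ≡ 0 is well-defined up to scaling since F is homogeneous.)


F(0,7,10) ≡ 10 (mod 11); P is NOT on the curve.

Evaluate F(0, 7, 10) term-by-term (mod 11).
  -X**3 ↦ -1·0·1·1 = 0
  -2*X**2*Y ↦ -2·0·7·1 = 0
  -3*X**2*Z ↦ -3·0·1·10 = 0
  3*X*Y*Z ↦ 3·0·7·10 = 0
  -Y**3 ↦ -1·1·343·1 = -343
  Y**2*Z ↦ 1·1·49·10 = 490
  -Y*Z**2 ↦ -1·1·7·100 = -700
  -2*Z**3 ↦ -2·1·1·1000 = -2000
Sum: F(0, 7, 10) = (0) + (0) + (0) + (0) + (-343) + (490) + (-700) + (-2000) = -2553.
Reducing mod 11: -2553 ≡ 10 (mod 11).
Since F(a, b, c) ≡ 10 ≠ 0 (mod 11), P does NOT lie on the curve.


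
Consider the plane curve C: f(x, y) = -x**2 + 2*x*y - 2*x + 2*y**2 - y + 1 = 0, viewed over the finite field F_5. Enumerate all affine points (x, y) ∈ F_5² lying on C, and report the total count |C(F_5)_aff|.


Affine F_5-points: {(2, 3)}; count = 1.

For each of the 25 pairs (x, y) ∈ F_5², evaluate f(x, y) mod 5. Record the zeros.
  x = 0: [0↦1, 1↦2, 2↦2, 3↦1, 4↦4]  zeros at y ∈ ∅
  x = 1: [0↦3, 1↦1, 2↦3, 3↦4, 4↦4]  zeros at y ∈ ∅
  x = 2: [0↦3, 1↦3, 2↦2, 3↦0, 4↦2]  zeros at y ∈ {3}
  x = 3: [0↦1, 1↦3, 2↦4, 3↦4, 4↦3]  zeros at y ∈ ∅
  x = 4: [0↦2, 1↦1, 2↦4, 3↦1, 4↦2]  zeros at y ∈ ∅
Collecting zeros: affine points = {(2, 3)}.
Total count |C(F_5)_aff| = 1.


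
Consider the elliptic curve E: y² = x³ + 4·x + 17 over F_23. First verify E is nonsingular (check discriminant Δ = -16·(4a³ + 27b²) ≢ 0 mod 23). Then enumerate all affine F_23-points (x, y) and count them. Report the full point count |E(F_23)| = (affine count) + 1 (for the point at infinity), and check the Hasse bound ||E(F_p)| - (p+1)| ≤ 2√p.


Affine points = {(5, 1), (5, 22), (6, 2), (6, 21), (8, 3), (8, 20), (9, 0), (11, 9), (11, 14), (13, 9), (13, 14), (15, 5), (15, 18), (19, 11), (19, 12), (20, 1), (20, 22), (21, 1), (21, 22), (22, 9), (22, 14)}; affine count = 21; |E(F_23)| = 22.

Discriminant check: Δ ∝ 4a³ + 27b² = 4·4³ + 27·17² = 4·64 + 27·289 ≡ 9 (mod 23). Nonzero ⇒ E is nonsingular.
For each x ∈ F_23, compute rhs = x³ + 4·x + 17 mod 23, then count y ∈ F_23 with y² ≡ rhs.
  x = 0: rhs = 17, matching y values: none (0 points).
  x = 1: rhs = 22, matching y values: none (0 points).
  x = 2: rhs = 10, matching y values: none (0 points).
  x = 3: rhs = 10, matching y values: none (0 points).
  x = 4: rhs = 5, matching y values: none (0 points).
  x = 5: rhs = 1, matching y values: 1, 22 (2 points).
  x = 6: rhs = 4, matching y values: 2, 21 (2 points).
  x = 7: rhs = 20, matching y values: none (0 points).
  x = 8: rhs = 9, matching y values: 3, 20 (2 points).
  x = 9: rhs = 0, matching y values: 0 (1 points).
  x = 10: rhs = 22, matching y values: none (0 points).
  x = 11: rhs = 12, matching y values: 9, 14 (2 points).
  x = 12: rhs = 22, matching y values: none (0 points).
  x = 13: rhs = 12, matching y values: 9, 14 (2 points).
  x = 14: rhs = 11, matching y values: none (0 points).
  x = 15: rhs = 2, matching y values: 5, 18 (2 points).
  x = 16: rhs = 14, matching y values: none (0 points).
  x = 17: rhs = 7, matching y values: none (0 points).
  x = 18: rhs = 10, matching y values: none (0 points).
  x = 19: rhs = 6, matching y values: 11, 12 (2 points).
  x = 20: rhs = 1, matching y values: 1, 22 (2 points).
  x = 21: rhs = 1, matching y values: 1, 22 (2 points).
  x = 22: rhs = 12, matching y values: 9, 14 (2 points).
Total affine count: 21.
Full point count |E(F_23)| = 21 + 1 = 22.
Hasse bound: |22 − (23+1)| = |-2| = 2 ≤ 2√23 ≈ 9.5917 ✓.


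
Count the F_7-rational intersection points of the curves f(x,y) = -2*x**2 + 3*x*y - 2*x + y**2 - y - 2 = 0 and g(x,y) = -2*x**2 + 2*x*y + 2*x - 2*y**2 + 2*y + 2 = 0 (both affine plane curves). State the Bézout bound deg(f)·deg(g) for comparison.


Common zeros: ∅; count = 0; Bézout bound = 4.

deg(f) = 2, deg(g) = 2, so Bézout bound = 4.
Scan x ∈ F_7. For each x, list the y ∈ F_7 with f(x, y) ≡ 0 and those with g(x, y) ≡ 0 (mod 7); the common zeros in that column are the intersection.
  x = 0: f ≡ 0 at y ∈ {2, 6}; g ≡ 0 at y ∈ ∅; common: ∅.
  x = 1: f ≡ 0 at y ∈ {6}; g ≡ 0 at y ∈ {4, 5}; common: ∅.
  x = 2: f ≡ 0 at y ∈ {0, 2}; g ≡ 0 at y ∈ ∅; common: ∅.
  x = 3: f ≡ 0 at y ∈ {3}; g ≡ 0 at y ∈ ∅; common: ∅.
  x = 4: f ≡ 0 at y ∈ {0, 3}; g ≡ 0 at y ∈ {1, 4}; common: ∅.
  x = 5: f ≡ 0 at y ∈ ∅; g ≡ 0 at y ∈ {1, 5}; common: ∅.
  x = 6: f ≡ 0 at y ∈ ∅; g ≡ 0 at y ∈ ∅; common: ∅.
Collecting: common zeros = ∅, so the count is 0.
Comparison with the Bézout bound: 0 ≤ 4 = deg(f)·deg(g), as expected for curves with no common component (the affine F_7-count falls short of the bound because intersections may lie at infinity, over extension fields, or carry multiplicity).


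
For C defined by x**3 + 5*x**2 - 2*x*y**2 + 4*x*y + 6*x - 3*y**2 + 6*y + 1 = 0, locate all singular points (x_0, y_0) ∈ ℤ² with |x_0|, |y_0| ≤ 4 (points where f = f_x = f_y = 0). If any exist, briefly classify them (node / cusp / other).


Singular points: {(-2, 1)}; classification: node.

Compute partial derivatives:
  f_x = 3*x**2 + 10*x - 2*y**2 + 4*y + 6.
  f_y = -4*x*y + 4*x - 6*y + 6.
Scan x_0 ∈ {−4, ..., 4}. For each x_0, f_y(x_0, y) is a polynomial in y; find its integer roots y ∈ {−4, ..., 4}, then test f_x and f at those candidates.
  x = -4: f_y(-4, y) = 10*y - 10; vanishes at y ∈ {1}. (-4, 1): f_x = 16 ≠ 0.
  x = -3: f_y(-3, y) = 6*y - 6; vanishes at y ∈ {1}. (-3, 1): f_x = 5 ≠ 0.
  x = -2: f_y(-2, y) = 2*y - 2; vanishes at y ∈ {1}. (-2, 1): f_x = 0, f = 0 — SINGULAR.
  x = -1: f_y(-1, y) = 2 - 2*y; vanishes at y ∈ {1}. (-1, 1): f_x = 1 ≠ 0.
  x = 0: f_y(0, y) = 6 - 6*y; vanishes at y ∈ {1}. (0, 1): f_x = 8 ≠ 0.
  x = 1: f_y(1, y) = 10 - 10*y; vanishes at y ∈ {1}. (1, 1): f_x = 21 ≠ 0.
  x = 2: f_y(2, y) = 14 - 14*y; vanishes at y ∈ {1}. (2, 1): f_x = 40 ≠ 0.
  x = 3: f_y(3, y) = 18 - 18*y; vanishes at y ∈ {1}. (3, 1): f_x = 65 ≠ 0.
  x = 4: f_y(4, y) = 22 - 22*y; vanishes at y ∈ {1}. (4, 1): f_x = 96 ≠ 0.
Only singular point on the grid: (-2, 1).
Classify: substitute x = -2 + u, y = 1 + v and expand: f = u**3 - u**2 - 2*u*v**2 + v**2.
No constant or linear terms (consistent with a singular point). Quadratic part: -u**2 + v**2. Cubic part: u**3 - 2*u*v**2.
The quadratic part v**2 - u**2 = (v − u)(v + u) splits into two distinct linear factors, so there are two distinct tangent lines y − 1 = ±(x − -2) — this is a node (ordinary double point).
Classification: node.


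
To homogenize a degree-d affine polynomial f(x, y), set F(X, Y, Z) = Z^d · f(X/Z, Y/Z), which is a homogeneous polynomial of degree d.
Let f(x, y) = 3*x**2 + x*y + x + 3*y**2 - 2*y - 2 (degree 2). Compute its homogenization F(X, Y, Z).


F(X, Y, Z) = 3*X**2 + X*Y + X*Z + 3*Y**2 - 2*Y*Z - 2*Z**2

deg(f) = 2.
Substitute x = X/Z, y = Y/Z into f, then multiply by Z^2.
  monomial 3·x^2·y^0 ↦ 3·X^2·Y^0·Z^0.
  monomial 1·x^1·y^1 ↦ 1·X^1·Y^1·Z^0.
  monomial 1·x^1·y^0 ↦ 1·X^1·Y^0·Z^1.
  monomial 3·x^0·y^2 ↦ 3·X^0·Y^2·Z^0.
  monomial -2·x^0·y^1 ↦ -2·X^0·Y^1·Z^1.
  monomial -2·x^0·y^0 ↦ -2·X^0·Y^0·Z^2.
Collecting: F(X, Y, Z) = 3*X**2 + X*Y + X*Z + 3*Y**2 - 2*Y*Z - 2*Z**2.


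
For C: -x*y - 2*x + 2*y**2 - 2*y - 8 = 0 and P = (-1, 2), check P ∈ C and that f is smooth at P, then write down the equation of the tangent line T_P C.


Tangent line at P: -4*x + 7*y - 18 = 0.

Step 1: f(-1, 2) = 0, so P lies on C.
Step 2: partial derivatives
  f_x(x, y) = -y - 2, f_y(x, y) = -x + 4*y - 2.
  f_x(P) = -4, f_y(P) = 7 (gradient nonzero, so P is smooth).
Step 3: tangent line at P: -4·(x − -1) + 7·(y − 2) = 0.
Expanding: -4*x + 7*y - 18 = 0.


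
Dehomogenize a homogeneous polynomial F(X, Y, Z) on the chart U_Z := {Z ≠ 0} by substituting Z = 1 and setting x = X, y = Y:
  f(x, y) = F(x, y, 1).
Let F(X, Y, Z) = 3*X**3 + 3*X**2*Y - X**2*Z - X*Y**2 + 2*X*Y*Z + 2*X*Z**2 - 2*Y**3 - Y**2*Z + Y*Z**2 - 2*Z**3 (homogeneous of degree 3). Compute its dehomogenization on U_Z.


f(x, y) = 3*x**3 + 3*x**2*y - x**2 - x*y**2 + 2*x*y + 2*x - 2*y**3 - y**2 + y - 2

On U_Z we set Z = 1. Each monomial c·X^i·Y^j·Z^k in F becomes c·x^i·y^j·1^k = c·x^i·y^j.
Substituting Z = 1: F(X, Y, 1) = 3*x**3 + 3*x**2*y - x**2 - x*y**2 + 2*x*y + 2*x - 2*y**3 - y**2 + y - 2.
Note: deg(f) ≤ deg(F) = 3; strict inequality happens when F is divisible by Z (lost terms).
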